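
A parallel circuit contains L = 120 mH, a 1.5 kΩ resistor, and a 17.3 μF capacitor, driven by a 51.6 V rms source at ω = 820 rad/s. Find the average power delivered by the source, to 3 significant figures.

1.78 W

X_L = ωL = 98.4 Ω
X_C = 1/(ωC) = 70.5 Ω
Parallel: admittances add. Y = 1/R + 1/(jωL) + jωC
Y = (0.000667 + j0.00402) S
|Y| = 0.00408 S → |Z| = 1/|Y| = 245 Ω, ∠Z = −∠Y = -80.6°
I = V/|Z| = 210 mA
P = VI cos φ = 51.6 × 0.210 × cos(-80.6°) = 1.78 W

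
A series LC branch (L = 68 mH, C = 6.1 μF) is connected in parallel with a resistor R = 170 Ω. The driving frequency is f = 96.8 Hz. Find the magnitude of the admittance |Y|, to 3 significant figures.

ω = 2πf = 608.2 rad/s
X_L = ωL = 41.4 Ω
X_C = 1/(ωC) = 270 Ω
Branch 1: Z₁ = R = 170 Ω
Branch 2 (series LC): Z₂ = j(X_L − X_C) = −j228 Ω
Parallel: Z = Z₁Z₂/(Z₁+Z₂), |Z| = 136 Ω, ∠Z = -36.7°
|Y| = 1/|Z| = 7.34 mS

7.34 mS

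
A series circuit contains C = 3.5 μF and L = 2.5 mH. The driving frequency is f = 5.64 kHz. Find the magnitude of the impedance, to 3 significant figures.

ω = 2πf = 35440 rad/s
X_L = ωL = 88.6 Ω
X_C = 1/(ωC) = 8.06 Ω
Net reactance X = X_L − X_C = 80.5 Ω
Z = j80.5 Ω
|Z| = √(0² + 80.5²) = 80.5 Ω

80.5 Ω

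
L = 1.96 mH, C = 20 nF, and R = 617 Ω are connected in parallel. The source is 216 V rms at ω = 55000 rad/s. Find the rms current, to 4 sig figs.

1.800 A

X_L = ωL = 107.8 Ω
X_C = 1/(ωC) = 909.1 Ω
Parallel: admittances add. Y = 1/R + 1/(jωL) + jωC
Y = (0.001621 − j0.008176) S
|Y| = 0.008336 S → |Z| = 1/|Y| = 120.0 Ω, ∠Z = −∠Y = 78.79°
I = V/|Z| = 216/120.0 = 1.800 A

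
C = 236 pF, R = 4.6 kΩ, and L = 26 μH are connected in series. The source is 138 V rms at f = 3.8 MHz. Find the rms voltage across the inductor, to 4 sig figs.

ω = 2πf = 2.388e+07 rad/s
X_L = ωL = 620.8 Ω
X_C = 1/(ωC) = 177.5 Ω
Net reactance X = X_L − X_C = 443.3 Ω
Z = 4600 + j443.3 Ω
|Z| = √(4600² + 443.3²) = 4621 Ω
I = V/|Z| = 29.86 mA
V_L = I·|Z_L| = 0.02986 × 620.8 = 18.54 V

18.54 V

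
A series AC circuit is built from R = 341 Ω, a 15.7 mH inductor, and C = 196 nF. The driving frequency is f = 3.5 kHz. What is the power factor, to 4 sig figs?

0.9490

ω = 2πf = 21990 rad/s
X_L = ωL = 345.3 Ω
X_C = 1/(ωC) = 232.0 Ω
Net reactance X = X_L − X_C = 113.3 Ω
Z = 341.0 + j113.3 Ω
|Z| = √(341.0² + 113.3²) = 359.3 Ω
∠Z = arctan(113.3/341.0) = 18.37°
cos φ = cos(18.37°) = 0.9490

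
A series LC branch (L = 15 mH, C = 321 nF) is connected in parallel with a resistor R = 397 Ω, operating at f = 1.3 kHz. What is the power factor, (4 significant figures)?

ω = 2πf = 8168 rad/s
X_L = ωL = 122.5 Ω
X_C = 1/(ωC) = 381.4 Ω
Branch 1: Z₁ = R = 397.0 Ω
Branch 2 (series LC): Z₂ = j(X_L − X_C) = −j258.9 Ω
Parallel: Z = Z₁Z₂/(Z₁+Z₂), |Z| = 216.8 Ω, ∠Z = -56.89°
cos φ = cos(-56.89°) = 0.5462

0.5462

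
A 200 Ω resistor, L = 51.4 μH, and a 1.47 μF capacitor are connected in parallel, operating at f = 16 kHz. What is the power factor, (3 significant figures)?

0.109

ω = 2πf = 100500 rad/s
X_L = ωL = 5.17 Ω
X_C = 1/(ωC) = 6.77 Ω
Parallel: admittances add. Y = 1/R + 1/(jωL) + jωC
Y = (0.00500 − j0.0457) S
|Y| = 0.0460 S → |Z| = 1/|Y| = 21.7 Ω, ∠Z = −∠Y = 83.8°
cos φ = cos(83.8°) = 0.109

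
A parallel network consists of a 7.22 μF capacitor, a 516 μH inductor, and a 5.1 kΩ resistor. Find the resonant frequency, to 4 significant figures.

2.608 kHz

ω₀ = 1/√(LC) = 1/√(0.000516 × 7.22e-06) = 16380 rad/s
f₀ = ω₀/(2π) = 2.608 kHz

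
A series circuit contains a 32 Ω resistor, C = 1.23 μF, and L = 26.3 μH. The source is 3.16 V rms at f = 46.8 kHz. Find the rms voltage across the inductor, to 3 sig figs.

0.755 V

ω = 2πf = 294100 rad/s
X_L = ωL = 7.73 Ω
X_C = 1/(ωC) = 2.76 Ω
Net reactance X = X_L − X_C = 4.97 Ω
Z = 32.0 + j4.97 Ω
|Z| = √(32.0² + 4.97²) = 32.4 Ω
I = V/|Z| = 97.6 mA
V_L = I·|Z_L| = 0.0976 × 7.73 = 0.755 V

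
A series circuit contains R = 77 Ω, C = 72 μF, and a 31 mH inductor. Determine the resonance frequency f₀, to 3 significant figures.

ω₀ = 1/√(LC) = 1/√(0.031 × 7.2e-05) = 669.3 rad/s
f₀ = ω₀/(2π) = 107 Hz

107 Hz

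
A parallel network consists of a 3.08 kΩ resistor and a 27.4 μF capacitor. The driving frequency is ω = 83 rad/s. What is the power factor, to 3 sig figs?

X_C = 1/(ωC) = 440 Ω
Parallel: admittances add. Y = 1/R + jωC
Y = (0.000325 + j0.00227) S
|Y| = 0.00230 S → |Z| = 1/|Y| = 435 Ω, ∠Z = −∠Y = -81.9°
cos φ = cos(-81.9°) = 0.141

0.141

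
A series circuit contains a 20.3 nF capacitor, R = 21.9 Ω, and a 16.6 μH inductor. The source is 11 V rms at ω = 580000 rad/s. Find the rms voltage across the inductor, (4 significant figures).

1.350 V

X_L = ωL = 9.628 Ω
X_C = 1/(ωC) = 84.93 Ω
Net reactance X = X_L − X_C = -75.30 Ω
Z = 21.90 − j75.30 Ω
|Z| = √(21.90² + 75.30²) = 78.42 Ω
I = V/|Z| = 140.3 mA
V_L = I·|Z_L| = 0.1403 × 9.628 = 1.350 V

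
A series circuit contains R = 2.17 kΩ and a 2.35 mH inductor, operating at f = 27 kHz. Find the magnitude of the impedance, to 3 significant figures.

ω = 2πf = 169600 rad/s
X_L = ωL = 399 Ω
Z = 2170 + j399 Ω
|Z| = √(2170² + 399²) = 2210 Ω

2210 Ω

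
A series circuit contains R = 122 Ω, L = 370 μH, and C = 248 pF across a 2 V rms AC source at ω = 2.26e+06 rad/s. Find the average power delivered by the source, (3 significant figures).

X_L = ωL = 836 Ω
X_C = 1/(ωC) = 1780 Ω
Net reactance X = X_L − X_C = -948 Ω
Z = 122 − j948 Ω
|Z| = √(122² + 948²) = 956 Ω
∠Z = arctan(-948/122) = -82.7°
I = V/|Z| = 2.09 mA
P = VI cos φ = 2 × 0.00209 × cos(-82.7°) = 534 μW

534 μW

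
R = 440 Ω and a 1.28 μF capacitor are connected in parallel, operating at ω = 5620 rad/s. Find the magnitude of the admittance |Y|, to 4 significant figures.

7.544 mS

X_C = 1/(ωC) = 139.0 Ω
Parallel: admittances add. Y = 1/R + jωC
Y = (0.002273 + j0.007194) S
|Y| = 0.007544 S → |Z| = 1/|Y| = 132.6 Ω, ∠Z = −∠Y = -72.47°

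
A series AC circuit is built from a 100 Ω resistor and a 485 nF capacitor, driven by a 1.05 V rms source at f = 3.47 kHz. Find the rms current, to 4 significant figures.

ω = 2πf = 21800 rad/s
X_C = 1/(ωC) = 94.57 Ω
Z = 100.0 − j94.57 Ω
|Z| = √(100.0² + 94.57²) = 137.6 Ω
I = V/|Z| = 1.05/137.6 = 7.629 mA

7.629 mA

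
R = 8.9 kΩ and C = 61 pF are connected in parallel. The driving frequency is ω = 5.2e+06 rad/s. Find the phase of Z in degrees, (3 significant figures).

X_C = 1/(ωC) = 3150 Ω
Parallel: admittances add. Y = 1/R + jωC
Y = (0.000112 + j0.000317) S
|Y| = 0.000337 S → |Z| = 1/|Y| = 2970 Ω, ∠Z = −∠Y = -70.5°

-70.5°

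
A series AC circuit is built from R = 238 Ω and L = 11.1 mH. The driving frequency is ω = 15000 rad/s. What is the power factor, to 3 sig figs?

0.819

X_L = ωL = 166 Ω
Z = 238 + j166 Ω
|Z| = √(238² + 166²) = 290 Ω
∠Z = arctan(166/238) = 35.0°
cos φ = cos(35.0°) = 0.819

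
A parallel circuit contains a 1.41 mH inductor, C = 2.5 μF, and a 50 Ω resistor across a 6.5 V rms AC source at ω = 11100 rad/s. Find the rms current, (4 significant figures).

268.5 mA

X_L = ωL = 15.65 Ω
X_C = 1/(ωC) = 36.04 Ω
Parallel: admittances add. Y = 1/R + 1/(jωL) + jωC
Y = (0.02000 − j0.03614) S
|Y| = 0.04131 S → |Z| = 1/|Y| = 24.21 Ω, ∠Z = −∠Y = 61.04°
I = V/|Z| = 6.5/24.21 = 268.5 mA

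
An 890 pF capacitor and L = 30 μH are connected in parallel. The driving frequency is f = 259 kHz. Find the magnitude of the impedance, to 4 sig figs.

ω = 2πf = 1.627e+06 rad/s
X_L = ωL = 48.82 Ω
X_C = 1/(ωC) = 690.4 Ω
Parallel: admittances add. Y = 1/(jωL) + jωC
Y = (0 − j0.01903) S
|Y| = 0.01903 S → |Z| = 1/|Y| = 52.54 Ω, ∠Z = −∠Y = 90.00°

52.54 Ω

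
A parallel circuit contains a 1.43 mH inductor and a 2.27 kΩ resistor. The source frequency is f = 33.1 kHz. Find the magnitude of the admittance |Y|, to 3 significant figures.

3.39 mS

ω = 2πf = 208000 rad/s
X_L = ωL = 297 Ω
Parallel: admittances add. Y = 1/R + 1/(jωL)
Y = (0.000441 − j0.00336) S
|Y| = 0.00339 S → |Z| = 1/|Y| = 295 Ω, ∠Z = −∠Y = 82.5°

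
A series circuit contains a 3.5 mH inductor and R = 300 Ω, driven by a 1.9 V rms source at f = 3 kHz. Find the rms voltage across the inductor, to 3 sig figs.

ω = 2πf = 18850 rad/s
X_L = ωL = 66.0 Ω
Z = 300 + j66.0 Ω
|Z| = √(300² + 66.0²) = 307 Ω
I = V/|Z| = 6.19 mA
V_L = I·|Z_L| = 0.00619 × 66.0 = 0.408 V

0.408 V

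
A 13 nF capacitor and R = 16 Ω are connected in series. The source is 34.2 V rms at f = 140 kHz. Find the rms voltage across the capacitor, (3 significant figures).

ω = 2πf = 879600 rad/s
X_C = 1/(ωC) = 87.4 Ω
Z = 16.0 − j87.4 Ω
|Z| = √(16.0² + 87.4²) = 88.9 Ω
I = V/|Z| = 385 mA
V_C = I·|Z_C| = 0.385 × 87.4 = 33.6 V

33.6 V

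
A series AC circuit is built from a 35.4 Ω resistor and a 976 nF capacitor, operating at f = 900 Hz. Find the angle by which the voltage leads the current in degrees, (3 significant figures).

-78.9°

ω = 2πf = 5655 rad/s
X_C = 1/(ωC) = 181 Ω
Z = 35.4 − j181 Ω
|Z| = √(35.4² + 181²) = 185 Ω
∠Z = arctan(-181/35.4) = -78.9°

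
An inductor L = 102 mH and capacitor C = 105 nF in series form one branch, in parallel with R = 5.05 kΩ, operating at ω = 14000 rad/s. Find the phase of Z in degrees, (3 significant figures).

81.6°

X_L = ωL = 1430 Ω
X_C = 1/(ωC) = 680 Ω
Branch 1: Z₁ = R = 5050 Ω
Branch 2 (series LC): Z₂ = j(X_L − X_C) = j748 Ω
Parallel: Z = Z₁Z₂/(Z₁+Z₂), |Z| = 740 Ω, ∠Z = 81.6°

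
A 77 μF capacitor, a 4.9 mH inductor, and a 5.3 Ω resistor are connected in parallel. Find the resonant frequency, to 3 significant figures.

259 Hz

ω₀ = 1/√(LC) = 1/√(0.0049 × 7.7e-05) = 1628 rad/s
f₀ = ω₀/(2π) = 259 Hz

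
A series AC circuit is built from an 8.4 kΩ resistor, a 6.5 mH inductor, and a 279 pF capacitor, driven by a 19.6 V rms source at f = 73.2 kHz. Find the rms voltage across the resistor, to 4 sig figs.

ω = 2πf = 459900 rad/s
X_L = ωL = 2990 Ω
X_C = 1/(ωC) = 7793 Ω
Net reactance X = X_L − X_C = -4803 Ω
Z = 8400 − j4803 Ω
|Z| = √(8400² + 4803²) = 9676 Ω
I = V/|Z| = 2.026 mA
V_R = I·|Z_R| = 0.002026 × 8400 = 17.01 V

17.01 V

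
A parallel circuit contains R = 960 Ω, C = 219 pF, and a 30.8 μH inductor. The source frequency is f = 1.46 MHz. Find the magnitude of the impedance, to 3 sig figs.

540 Ω

ω = 2πf = 9.173e+06 rad/s
X_L = ωL = 283 Ω
X_C = 1/(ωC) = 498 Ω
Parallel: admittances add. Y = 1/R + 1/(jωL) + jωC
Y = (0.00104 − j0.00153) S
|Y| = 0.00185 S → |Z| = 1/|Y| = 540 Ω, ∠Z = −∠Y = 55.8°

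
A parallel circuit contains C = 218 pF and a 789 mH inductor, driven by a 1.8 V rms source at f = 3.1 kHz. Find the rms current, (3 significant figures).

ω = 2πf = 19480 rad/s
X_L = ωL = 15400 Ω
X_C = 1/(ωC) = 236000 Ω
Parallel: admittances add. Y = 1/(jωL) + jωC
Y = (0 − j6.08e-05) S
|Y| = 6.08e-05 S → |Z| = 1/|Y| = 16400 Ω, ∠Z = −∠Y = 90.0°
I = V/|Z| = 1.8/16400 = 109 μA

109 μA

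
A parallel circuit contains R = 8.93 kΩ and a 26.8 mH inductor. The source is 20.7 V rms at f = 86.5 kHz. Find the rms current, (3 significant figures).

2.72 mA

ω = 2πf = 543500 rad/s
X_L = ωL = 14600 Ω
Parallel: admittances add. Y = 1/R + 1/(jωL)
Y = (0.000112 − j6.87e-05) S
|Y| = 0.000131 S → |Z| = 1/|Y| = 7610 Ω, ∠Z = −∠Y = 31.5°
I = V/|Z| = 20.7/7610 = 2.72 mA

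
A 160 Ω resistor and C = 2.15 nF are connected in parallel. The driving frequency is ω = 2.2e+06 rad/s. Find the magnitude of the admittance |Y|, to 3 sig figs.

7.84 mS

X_C = 1/(ωC) = 211 Ω
Parallel: admittances add. Y = 1/R + jωC
Y = (0.00625 + j0.00473) S
|Y| = 0.00784 S → |Z| = 1/|Y| = 128 Ω, ∠Z = −∠Y = -37.1°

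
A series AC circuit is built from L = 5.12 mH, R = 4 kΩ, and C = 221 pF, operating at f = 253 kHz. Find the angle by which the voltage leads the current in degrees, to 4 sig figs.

52.92°

ω = 2πf = 1.59e+06 rad/s
X_L = ωL = 8139 Ω
X_C = 1/(ωC) = 2846 Ω
Net reactance X = X_L − X_C = 5293 Ω
Z = 4000 + j5293 Ω
|Z| = √(4000² + 5293²) = 6634 Ω
∠Z = arctan(5293/4000) = 52.92°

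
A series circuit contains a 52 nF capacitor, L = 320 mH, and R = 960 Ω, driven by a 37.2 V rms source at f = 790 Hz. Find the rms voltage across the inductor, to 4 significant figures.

ω = 2πf = 4964 rad/s
X_L = ωL = 1588 Ω
X_C = 1/(ωC) = 3874 Ω
Net reactance X = X_L − X_C = -2286 Ω
Z = 960.0 − j2286 Ω
|Z| = √(960.0² + 2286²) = 2479 Ω
I = V/|Z| = 15.00 mA
V_L = I·|Z_L| = 0.01500 × 1588 = 23.83 V

23.83 V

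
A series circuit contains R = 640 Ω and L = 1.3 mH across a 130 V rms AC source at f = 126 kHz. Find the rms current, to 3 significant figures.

ω = 2πf = 791700 rad/s
X_L = ωL = 1030 Ω
Z = 640 + j1030 Ω
|Z| = √(640² + 1030²) = 1210 Ω
I = V/|Z| = 130/1210 = 107 mA

107 mA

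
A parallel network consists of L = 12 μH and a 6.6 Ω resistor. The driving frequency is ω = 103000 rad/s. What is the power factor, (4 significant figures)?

0.1841

X_L = ωL = 1.236 Ω
Parallel: admittances add. Y = 1/R + 1/(jωL)
Y = (0.1515 − j0.8091) S
|Y| = 0.8231 S → |Z| = 1/|Y| = 1.215 Ω, ∠Z = −∠Y = 79.39°
cos φ = cos(79.39°) = 0.1841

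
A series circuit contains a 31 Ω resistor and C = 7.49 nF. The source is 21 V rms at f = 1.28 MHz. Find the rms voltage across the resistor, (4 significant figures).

18.51 V

ω = 2πf = 8.042e+06 rad/s
X_C = 1/(ωC) = 16.60 Ω
Z = 31.00 − j16.60 Ω
|Z| = √(31.00² + 16.60²) = 35.17 Ω
I = V/|Z| = 597.2 mA
V_R = I·|Z_R| = 0.5972 × 31.00 = 18.51 V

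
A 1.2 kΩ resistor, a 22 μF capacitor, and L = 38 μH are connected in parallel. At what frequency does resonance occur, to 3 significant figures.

5.50 kHz

ω₀ = 1/√(LC) = 1/√(3.8e-05 × 2.2e-05) = 34590 rad/s
f₀ = ω₀/(2π) = 5.50 kHz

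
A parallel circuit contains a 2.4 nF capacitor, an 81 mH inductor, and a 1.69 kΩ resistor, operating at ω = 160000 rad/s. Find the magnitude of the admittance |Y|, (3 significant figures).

667 μS

X_L = ωL = 13000 Ω
X_C = 1/(ωC) = 2600 Ω
Parallel: admittances add. Y = 1/R + 1/(jωL) + jωC
Y = (0.000592 + j0.000307) S
|Y| = 0.000667 S → |Z| = 1/|Y| = 1500 Ω, ∠Z = −∠Y = -27.4°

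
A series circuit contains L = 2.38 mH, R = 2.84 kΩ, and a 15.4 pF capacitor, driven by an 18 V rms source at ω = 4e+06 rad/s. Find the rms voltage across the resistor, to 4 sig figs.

7.013 V

X_L = ωL = 9520 Ω
X_C = 1/(ωC) = 16230 Ω
Net reactance X = X_L − X_C = -6714 Ω
Z = 2840 − j6714 Ω
|Z| = √(2840² + 6714²) = 7290 Ω
I = V/|Z| = 2.469 mA
V_R = I·|Z_R| = 0.002469 × 2840 = 7.013 V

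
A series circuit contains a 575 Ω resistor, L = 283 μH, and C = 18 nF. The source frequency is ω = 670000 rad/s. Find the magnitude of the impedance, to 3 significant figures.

X_L = ωL = 190 Ω
X_C = 1/(ωC) = 82.9 Ω
Net reactance X = X_L − X_C = 107 Ω
Z = 575 + j107 Ω
|Z| = √(575² + 107²) = 585 Ω

585 Ω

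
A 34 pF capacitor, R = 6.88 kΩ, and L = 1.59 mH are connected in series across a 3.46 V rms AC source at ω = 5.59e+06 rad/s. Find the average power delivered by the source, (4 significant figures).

1.362 mW

X_L = ωL = 8888 Ω
X_C = 1/(ωC) = 5261 Ω
Net reactance X = X_L − X_C = 3627 Ω
Z = 6880 + j3627 Ω
|Z| = √(6880² + 3627²) = 7777 Ω
∠Z = arctan(3627/6880) = 27.79°
I = V/|Z| = 444.9 μA
P = VI cos φ = 3.46 × 0.0004449 × cos(27.79°) = 1.362 mW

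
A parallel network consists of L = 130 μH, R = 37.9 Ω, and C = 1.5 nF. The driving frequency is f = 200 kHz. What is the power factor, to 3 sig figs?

0.987

ω = 2πf = 1.257e+06 rad/s
X_L = ωL = 163 Ω
X_C = 1/(ωC) = 531 Ω
Parallel: admittances add. Y = 1/R + 1/(jωL) + jωC
Y = (0.0264 − j0.00424) S
|Y| = 0.0267 S → |Z| = 1/|Y| = 37.4 Ω, ∠Z = −∠Y = 9.12°
cos φ = cos(9.12°) = 0.987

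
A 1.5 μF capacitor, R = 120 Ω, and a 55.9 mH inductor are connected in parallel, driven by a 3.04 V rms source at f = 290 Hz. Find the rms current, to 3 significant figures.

33.3 mA

ω = 2πf = 1822 rad/s
X_L = ωL = 102 Ω
X_C = 1/(ωC) = 366 Ω
Parallel: admittances add. Y = 1/R + 1/(jωL) + jωC
Y = (0.00833 − j0.00708) S
|Y| = 0.0109 S → |Z| = 1/|Y| = 91.4 Ω, ∠Z = −∠Y = 40.4°
I = V/|Z| = 3.04/91.4 = 33.3 mA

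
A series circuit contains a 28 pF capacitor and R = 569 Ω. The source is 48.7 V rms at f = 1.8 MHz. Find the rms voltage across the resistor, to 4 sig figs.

ω = 2πf = 1.131e+07 rad/s
X_C = 1/(ωC) = 3158 Ω
Z = 569.0 − j3158 Ω
|Z| = √(569.0² + 3158²) = 3209 Ω
I = V/|Z| = 15.18 mA
V_R = I·|Z_R| = 0.01518 × 569.0 = 8.636 V

8.636 V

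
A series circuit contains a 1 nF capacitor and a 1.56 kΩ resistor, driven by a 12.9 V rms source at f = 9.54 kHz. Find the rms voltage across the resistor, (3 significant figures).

ω = 2πf = 59940 rad/s
X_C = 1/(ωC) = 16700 Ω
Z = 1560 − j16700 Ω
|Z| = √(1560² + 16700²) = 16800 Ω
I = V/|Z| = 770 μA
V_R = I·|Z_R| = 0.000770 × 1560 = 1.20 V

1.20 V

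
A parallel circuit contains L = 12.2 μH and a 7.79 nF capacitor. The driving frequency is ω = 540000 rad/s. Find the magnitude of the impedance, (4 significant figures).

6.776 Ω

X_L = ωL = 6.588 Ω
X_C = 1/(ωC) = 237.7 Ω
Parallel: admittances add. Y = 1/(jωL) + jωC
Y = (0 − j0.1476) S
|Y| = 0.1476 S → |Z| = 1/|Y| = 6.776 Ω, ∠Z = −∠Y = 90.00°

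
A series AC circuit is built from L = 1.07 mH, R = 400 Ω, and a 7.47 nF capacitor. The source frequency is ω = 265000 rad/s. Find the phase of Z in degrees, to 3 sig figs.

-29.0°

X_L = ωL = 284 Ω
X_C = 1/(ωC) = 505 Ω
Net reactance X = X_L − X_C = -222 Ω
Z = 400 − j222 Ω
|Z| = √(400² + 222²) = 457 Ω
∠Z = arctan(-222/400) = -29.0°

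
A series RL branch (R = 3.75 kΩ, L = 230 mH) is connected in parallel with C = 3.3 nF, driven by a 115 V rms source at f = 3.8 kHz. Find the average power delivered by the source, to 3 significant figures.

ω = 2πf = 23880 rad/s
X_L = ωL = 5490 Ω
X_C = 1/(ωC) = 12700 Ω
Branch 1 (R+jX_L): Z₁ = 3750 + j5490 Ω, |Z₁| = 6650 Ω
Branch 2 (−jX_C): Z₂ = −j12700 Ω
Parallel: Z = Z₁Z₂/(Z₁+Z₂), |Z| = 10400 Ω, ∠Z = 28.2°
I = V/|Z| = 11.1 mA
P = VI cos φ = 115 × 0.0111 × cos(28.2°) = 1.12 W

1.12 W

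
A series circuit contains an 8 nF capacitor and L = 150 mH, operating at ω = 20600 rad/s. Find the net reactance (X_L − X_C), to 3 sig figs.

-2980 Ω

X_L = ωL = 3090 Ω
X_C = 1/(ωC) = 6070 Ω
X = 3090 − 6070 = -2980 Ω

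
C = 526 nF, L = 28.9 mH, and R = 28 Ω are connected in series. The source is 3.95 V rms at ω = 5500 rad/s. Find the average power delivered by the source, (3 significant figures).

12.3 mW

X_L = ωL = 159 Ω
X_C = 1/(ωC) = 346 Ω
Net reactance X = X_L − X_C = -187 Ω
Z = 28.0 − j187 Ω
|Z| = √(28.0² + 187²) = 189 Ω
∠Z = arctan(-187/28.0) = -81.5°
I = V/|Z| = 20.9 mA
P = VI cos φ = 3.95 × 0.0209 × cos(-81.5°) = 12.3 mW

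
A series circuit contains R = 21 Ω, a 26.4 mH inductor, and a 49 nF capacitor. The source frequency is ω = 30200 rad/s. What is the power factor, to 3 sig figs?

0.170

X_L = ωL = 797 Ω
X_C = 1/(ωC) = 676 Ω
Net reactance X = X_L − X_C = 122 Ω
Z = 21.0 + j122 Ω
|Z| = √(21.0² + 122²) = 123 Ω
∠Z = arctan(122/21.0) = 80.2°
cos φ = cos(80.2°) = 0.170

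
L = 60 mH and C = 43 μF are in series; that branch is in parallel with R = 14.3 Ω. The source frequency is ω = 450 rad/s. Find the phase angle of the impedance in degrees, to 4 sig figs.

X_L = ωL = 27.00 Ω
X_C = 1/(ωC) = 51.68 Ω
Branch 1: Z₁ = R = 14.30 Ω
Branch 2 (series LC): Z₂ = j(X_L − X_C) = −j24.68 Ω
Parallel: Z = Z₁Z₂/(Z₁+Z₂), |Z| = 12.37 Ω, ∠Z = -30.09°

-30.09°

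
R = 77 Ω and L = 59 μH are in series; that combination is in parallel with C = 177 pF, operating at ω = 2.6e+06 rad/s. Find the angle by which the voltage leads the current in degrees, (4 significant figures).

X_L = ωL = 153.4 Ω
X_C = 1/(ωC) = 2173 Ω
Branch 1 (R+jX_L): Z₁ = 77.00 + j153.4 Ω, |Z₁| = 171.6 Ω
Branch 2 (−jX_C): Z₂ = −j2173 Ω
Parallel: Z = Z₁Z₂/(Z₁+Z₂), |Z| = 184.5 Ω, ∠Z = 61.16°

61.16°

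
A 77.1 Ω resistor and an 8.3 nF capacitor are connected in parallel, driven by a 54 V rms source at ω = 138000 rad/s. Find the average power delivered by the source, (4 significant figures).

X_C = 1/(ωC) = 873.1 Ω
Parallel: admittances add. Y = 1/R + jωC
Y = (0.01297 + j0.001145) S
|Y| = 0.01302 S → |Z| = 1/|Y| = 76.80 Ω, ∠Z = −∠Y = -5.047°
I = V/|Z| = 703.1 mA
P = VI cos φ = 54 × 0.7031 × cos(-5.047°) = 37.82 W

37.82 W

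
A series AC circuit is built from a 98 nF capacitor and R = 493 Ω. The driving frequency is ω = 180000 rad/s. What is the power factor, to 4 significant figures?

0.9935

X_C = 1/(ωC) = 56.69 Ω
Z = 493.0 − j56.69 Ω
|Z| = √(493.0² + 56.69²) = 496.2 Ω
∠Z = arctan(-56.69/493.0) = -6.560°
cos φ = cos(-6.560°) = 0.9935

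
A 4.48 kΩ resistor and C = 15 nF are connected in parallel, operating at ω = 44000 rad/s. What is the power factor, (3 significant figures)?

X_C = 1/(ωC) = 1520 Ω
Parallel: admittances add. Y = 1/R + jωC
Y = (0.000223 + j0.000660) S
|Y| = 0.000697 S → |Z| = 1/|Y| = 1440 Ω, ∠Z = −∠Y = -71.3°
cos φ = cos(-71.3°) = 0.320

0.320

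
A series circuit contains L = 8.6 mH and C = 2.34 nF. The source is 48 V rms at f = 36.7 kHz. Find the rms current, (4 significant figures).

ω = 2πf = 230600 rad/s
X_L = ωL = 1983 Ω
X_C = 1/(ωC) = 1853 Ω
Net reactance X = X_L − X_C = 129.8 Ω
Z = j129.8 Ω
|Z| = √(0² + 129.8²) = 129.8 Ω
I = V/|Z| = 48/129.8 = 369.7 mA

369.7 mA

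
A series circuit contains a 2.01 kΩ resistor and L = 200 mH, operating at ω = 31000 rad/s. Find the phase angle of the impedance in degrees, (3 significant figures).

72.0°

X_L = ωL = 6200 Ω
Z = 2010 + j6200 Ω
|Z| = √(2010² + 6200²) = 6520 Ω
∠Z = arctan(6200/2010) = 72.0°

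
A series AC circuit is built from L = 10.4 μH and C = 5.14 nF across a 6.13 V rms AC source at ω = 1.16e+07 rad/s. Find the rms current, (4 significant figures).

59.02 mA

X_L = ωL = 120.6 Ω
X_C = 1/(ωC) = 16.77 Ω
Net reactance X = X_L − X_C = 103.9 Ω
Z = j103.9 Ω
|Z| = √(0² + 103.9²) = 103.9 Ω
I = V/|Z| = 6.13/103.9 = 59.02 mA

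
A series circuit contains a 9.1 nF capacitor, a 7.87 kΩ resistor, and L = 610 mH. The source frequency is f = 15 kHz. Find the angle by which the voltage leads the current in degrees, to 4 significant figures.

82.05°

ω = 2πf = 94250 rad/s
X_L = ωL = 57490 Ω
X_C = 1/(ωC) = 1166 Ω
Net reactance X = X_L − X_C = 56330 Ω
Z = 7870 + j56330 Ω
|Z| = √(7870² + 56330²) = 56870 Ω
∠Z = arctan(56330/7870) = 82.05°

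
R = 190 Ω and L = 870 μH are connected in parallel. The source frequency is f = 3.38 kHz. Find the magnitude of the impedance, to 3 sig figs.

ω = 2πf = 21240 rad/s
X_L = ωL = 18.5 Ω
Parallel: admittances add. Y = 1/R + 1/(jωL)
Y = (0.00526 − j0.0541) S
|Y| = 0.0544 S → |Z| = 1/|Y| = 18.4 Ω, ∠Z = −∠Y = 84.4°

18.4 Ω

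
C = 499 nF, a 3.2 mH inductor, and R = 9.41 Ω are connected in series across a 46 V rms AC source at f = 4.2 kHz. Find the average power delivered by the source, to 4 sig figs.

123.8 W

ω = 2πf = 26390 rad/s
X_L = ωL = 84.45 Ω
X_C = 1/(ωC) = 75.94 Ω
Net reactance X = X_L − X_C = 8.506 Ω
Z = 9.410 + j8.506 Ω
|Z| = √(9.410² + 8.506²) = 12.68 Ω
∠Z = arctan(8.506/9.410) = 42.11°
I = V/|Z| = 3.626 A
P = VI cos φ = 46 × 3.626 × cos(42.11°) = 123.8 W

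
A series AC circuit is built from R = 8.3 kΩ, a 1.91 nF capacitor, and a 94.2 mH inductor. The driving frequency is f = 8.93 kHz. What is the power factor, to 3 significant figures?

ω = 2πf = 56110 rad/s
X_L = ωL = 5290 Ω
X_C = 1/(ωC) = 9330 Ω
Net reactance X = X_L − X_C = -4050 Ω
Z = 8300 − j4050 Ω
|Z| = √(8300² + 4050²) = 9230 Ω
∠Z = arctan(-4050/8300) = -26.0°
cos φ = cos(-26.0°) = 0.899

0.899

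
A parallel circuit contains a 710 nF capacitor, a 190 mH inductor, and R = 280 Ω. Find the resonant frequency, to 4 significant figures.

ω₀ = 1/√(LC) = 1/√(0.19 × 7.1e-07) = 2723 rad/s
f₀ = ω₀/(2π) = 433.3 Hz

433.3 Hz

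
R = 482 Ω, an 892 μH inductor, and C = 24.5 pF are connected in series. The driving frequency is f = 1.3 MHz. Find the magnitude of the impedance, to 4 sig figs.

2339 Ω

ω = 2πf = 8.168e+06 rad/s
X_L = ωL = 7286 Ω
X_C = 1/(ωC) = 4997 Ω
Net reactance X = X_L − X_C = 2289 Ω
Z = 482.0 + j2289 Ω
|Z| = √(482.0² + 2289²) = 2339 Ω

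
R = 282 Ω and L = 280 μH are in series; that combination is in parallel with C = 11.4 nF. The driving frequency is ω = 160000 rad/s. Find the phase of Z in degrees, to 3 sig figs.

-20.2°

X_L = ωL = 44.8 Ω
X_C = 1/(ωC) = 548 Ω
Branch 1 (R+jX_L): Z₁ = 282 + j44.8 Ω, |Z₁| = 286 Ω
Branch 2 (−jX_C): Z₂ = −j548 Ω
Parallel: Z = Z₁Z₂/(Z₁+Z₂), |Z| = 271 Ω, ∠Z = -20.2°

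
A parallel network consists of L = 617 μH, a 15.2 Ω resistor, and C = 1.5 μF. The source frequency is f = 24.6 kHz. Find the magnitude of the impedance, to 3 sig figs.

4.33 Ω

ω = 2πf = 154600 rad/s
X_L = ωL = 95.4 Ω
X_C = 1/(ωC) = 4.31 Ω
Parallel: admittances add. Y = 1/R + 1/(jωL) + jωC
Y = (0.0658 + j0.221) S
|Y| = 0.231 S → |Z| = 1/|Y| = 4.33 Ω, ∠Z = −∠Y = -73.4°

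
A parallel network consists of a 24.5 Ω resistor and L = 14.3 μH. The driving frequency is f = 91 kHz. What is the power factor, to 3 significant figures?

0.317

ω = 2πf = 571800 rad/s
X_L = ωL = 8.18 Ω
Parallel: admittances add. Y = 1/R + 1/(jωL)
Y = (0.0408 − j0.122) S
|Y| = 0.129 S → |Z| = 1/|Y| = 7.76 Ω, ∠Z = −∠Y = 71.5°
cos φ = cos(71.5°) = 0.317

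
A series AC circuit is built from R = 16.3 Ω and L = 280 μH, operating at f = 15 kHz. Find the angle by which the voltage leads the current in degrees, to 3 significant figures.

58.3°

ω = 2πf = 94250 rad/s
X_L = ωL = 26.4 Ω
Z = 16.3 + j26.4 Ω
|Z| = √(16.3² + 26.4²) = 31.0 Ω
∠Z = arctan(26.4/16.3) = 58.3°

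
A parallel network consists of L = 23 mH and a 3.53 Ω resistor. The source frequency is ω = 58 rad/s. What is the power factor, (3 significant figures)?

X_L = ωL = 1.33 Ω
Parallel: admittances add. Y = 1/R + 1/(jωL)
Y = (0.283 − j0.750) S
|Y| = 0.801 S → |Z| = 1/|Y| = 1.25 Ω, ∠Z = −∠Y = 69.3°
cos φ = cos(69.3°) = 0.354

0.354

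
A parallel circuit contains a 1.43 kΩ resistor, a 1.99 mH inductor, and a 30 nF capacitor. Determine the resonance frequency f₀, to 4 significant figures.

20.60 kHz

ω₀ = 1/√(LC) = 1/√(0.00199 × 3e-08) = 129400 rad/s
f₀ = ω₀/(2π) = 20.60 kHz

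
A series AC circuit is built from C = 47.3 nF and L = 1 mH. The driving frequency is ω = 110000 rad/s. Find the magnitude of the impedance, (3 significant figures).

82.2 Ω

X_L = ωL = 110 Ω
X_C = 1/(ωC) = 192 Ω
Net reactance X = X_L − X_C = -82.2 Ω
Z = − j82.2 Ω
|Z| = √(0² + 82.2²) = 82.2 Ω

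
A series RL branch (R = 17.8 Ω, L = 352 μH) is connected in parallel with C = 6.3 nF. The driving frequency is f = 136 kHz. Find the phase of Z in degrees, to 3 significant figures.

ω = 2πf = 854500 rad/s
X_L = ωL = 301 Ω
X_C = 1/(ωC) = 186 Ω
Branch 1 (R+jX_L): Z₁ = 17.8 + j301 Ω, |Z₁| = 301 Ω
Branch 2 (−jX_C): Z₂ = −j186 Ω
Parallel: Z = Z₁Z₂/(Z₁+Z₂), |Z| = 481 Ω, ∠Z = -84.6°

-84.6°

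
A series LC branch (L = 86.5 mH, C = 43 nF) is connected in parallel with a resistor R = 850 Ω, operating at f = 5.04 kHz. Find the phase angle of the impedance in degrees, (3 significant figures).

ω = 2πf = 31670 rad/s
X_L = ωL = 2740 Ω
X_C = 1/(ωC) = 734 Ω
Branch 1: Z₁ = R = 850 Ω
Branch 2 (series LC): Z₂ = j(X_L − X_C) = j2000 Ω
Parallel: Z = Z₁Z₂/(Z₁+Z₂), |Z| = 783 Ω, ∠Z = 23.0°

23.0°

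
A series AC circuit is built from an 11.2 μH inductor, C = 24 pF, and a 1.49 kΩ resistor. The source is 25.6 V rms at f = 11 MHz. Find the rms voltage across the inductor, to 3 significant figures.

ω = 2πf = 6.912e+07 rad/s
X_L = ωL = 774 Ω
X_C = 1/(ωC) = 603 Ω
Net reactance X = X_L − X_C = 171 Ω
Z = 1490 + j171 Ω
|Z| = √(1490² + 171²) = 1500 Ω
I = V/|Z| = 17.1 mA
V_L = I·|Z_L| = 0.0171 × 774 = 13.2 V

13.2 V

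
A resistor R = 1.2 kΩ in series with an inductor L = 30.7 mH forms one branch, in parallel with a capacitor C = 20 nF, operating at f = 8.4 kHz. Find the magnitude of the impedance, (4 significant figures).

ω = 2πf = 52780 rad/s
X_L = ωL = 1620 Ω
X_C = 1/(ωC) = 947.4 Ω
Branch 1 (R+jX_L): Z₁ = 1200 + j1620 Ω, |Z₁| = 2016 Ω
Branch 2 (−jX_C): Z₂ = −j947.4 Ω
Parallel: Z = Z₁Z₂/(Z₁+Z₂), |Z| = 1388 Ω, ∠Z = -65.81°

1388 Ω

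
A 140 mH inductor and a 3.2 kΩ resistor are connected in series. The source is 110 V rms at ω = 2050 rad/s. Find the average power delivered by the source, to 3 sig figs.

3.75 W

X_L = ωL = 287 Ω
Z = 3200 + j287 Ω
|Z| = √(3200² + 287²) = 3210 Ω
∠Z = arctan(287/3200) = 5.13°
I = V/|Z| = 34.2 mA
P = VI cos φ = 110 × 0.0342 × cos(5.13°) = 3.75 W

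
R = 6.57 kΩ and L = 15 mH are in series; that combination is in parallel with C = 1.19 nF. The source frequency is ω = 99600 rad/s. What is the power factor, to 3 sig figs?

X_L = ωL = 1490 Ω
X_C = 1/(ωC) = 8440 Ω
Branch 1 (R+jX_L): Z₁ = 6570 + j1490 Ω, |Z₁| = 6740 Ω
Branch 2 (−jX_C): Z₂ = −j8440 Ω
Parallel: Z = Z₁Z₂/(Z₁+Z₂), |Z| = 5950 Ω, ∠Z = -30.6°
cos φ = cos(-30.6°) = 0.861

0.861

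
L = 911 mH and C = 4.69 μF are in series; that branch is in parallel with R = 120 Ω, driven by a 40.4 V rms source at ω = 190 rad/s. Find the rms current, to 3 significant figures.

339 mA

X_L = ωL = 173 Ω
X_C = 1/(ωC) = 1120 Ω
Branch 1: Z₁ = R = 120 Ω
Branch 2 (series LC): Z₂ = j(X_L − X_C) = −j949 Ω
Parallel: Z = Z₁Z₂/(Z₁+Z₂), |Z| = 119 Ω, ∠Z = -7.21°
I = V/|Z| = 40.4/119 = 339 mA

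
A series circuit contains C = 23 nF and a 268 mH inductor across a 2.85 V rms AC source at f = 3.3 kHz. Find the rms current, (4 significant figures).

823.7 μA

ω = 2πf = 20730 rad/s
X_L = ωL = 5557 Ω
X_C = 1/(ωC) = 2097 Ω
Net reactance X = X_L − X_C = 3460 Ω
Z = j3460 Ω
|Z| = √(0² + 3460²) = 3460 Ω
I = V/|Z| = 2.85/3460 = 823.7 μA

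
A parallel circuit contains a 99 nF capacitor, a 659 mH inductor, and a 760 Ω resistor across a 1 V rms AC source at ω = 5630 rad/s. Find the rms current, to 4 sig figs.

X_L = ωL = 3710 Ω
X_C = 1/(ωC) = 1794 Ω
Parallel: admittances add. Y = 1/R + 1/(jωL) + jωC
Y = (0.001316 + j0.0002878) S
|Y| = 0.001347 S → |Z| = 1/|Y| = 742.4 Ω, ∠Z = −∠Y = -12.34°
I = V/|Z| = 1/742.4 = 1.347 mA

1.347 mA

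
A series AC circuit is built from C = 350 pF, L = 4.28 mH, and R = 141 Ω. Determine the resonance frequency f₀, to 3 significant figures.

ω₀ = 1/√(LC) = 1/√(0.00428 × 3.5e-10) = 817000 rad/s
f₀ = ω₀/(2π) = 130 kHz

130 kHz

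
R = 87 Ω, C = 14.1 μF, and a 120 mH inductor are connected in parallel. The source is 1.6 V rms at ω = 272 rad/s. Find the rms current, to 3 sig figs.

X_L = ωL = 32.6 Ω
X_C = 1/(ωC) = 261 Ω
Parallel: admittances add. Y = 1/R + 1/(jωL) + jωC
Y = (0.0115 − j0.0268) S
|Y| = 0.0292 S → |Z| = 1/|Y| = 34.3 Ω, ∠Z = −∠Y = 66.8°
I = V/|Z| = 1.6/34.3 = 46.7 mA

46.7 mA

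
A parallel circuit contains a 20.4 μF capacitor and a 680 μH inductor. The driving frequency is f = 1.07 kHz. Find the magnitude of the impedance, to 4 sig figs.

ω = 2πf = 6723 rad/s
X_L = ωL = 4.572 Ω
X_C = 1/(ωC) = 7.291 Ω
Parallel: admittances add. Y = 1/(jωL) + jωC
Y = (0 − j0.08159) S
|Y| = 0.08159 S → |Z| = 1/|Y| = 12.26 Ω, ∠Z = −∠Y = 90.00°

12.26 Ω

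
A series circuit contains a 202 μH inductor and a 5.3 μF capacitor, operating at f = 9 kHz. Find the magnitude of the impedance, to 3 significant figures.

8.09 Ω

ω = 2πf = 56550 rad/s
X_L = ωL = 11.4 Ω
X_C = 1/(ωC) = 3.34 Ω
Net reactance X = X_L − X_C = 8.09 Ω
Z = j8.09 Ω
|Z| = √(0² + 8.09²) = 8.09 Ω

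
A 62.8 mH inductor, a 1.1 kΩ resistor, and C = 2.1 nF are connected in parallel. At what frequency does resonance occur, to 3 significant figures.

13.9 kHz

ω₀ = 1/√(LC) = 1/√(0.0628 × 2.1e-09) = 87080 rad/s
f₀ = ω₀/(2π) = 13.9 kHz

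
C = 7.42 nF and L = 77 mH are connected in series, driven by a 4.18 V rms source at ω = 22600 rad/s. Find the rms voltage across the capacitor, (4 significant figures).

X_L = ωL = 1740 Ω
X_C = 1/(ωC) = 5963 Ω
Net reactance X = X_L − X_C = -4223 Ω
Z = − j4223 Ω
|Z| = √(0² + 4223²) = 4223 Ω
I = V/|Z| = 989.8 μA
V_C = I·|Z_C| = 0.0009898 × 5963 = 5.902 V

5.902 V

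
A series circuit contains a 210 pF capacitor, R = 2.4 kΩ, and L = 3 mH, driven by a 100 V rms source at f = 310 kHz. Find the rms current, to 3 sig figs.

ω = 2πf = 1.948e+06 rad/s
X_L = ωL = 5840 Ω
X_C = 1/(ωC) = 2440 Ω
Net reactance X = X_L − X_C = 3400 Ω
Z = 2400 + j3400 Ω
|Z| = √(2400² + 3400²) = 4160 Ω
I = V/|Z| = 100/4160 = 24.0 mA

24.0 mA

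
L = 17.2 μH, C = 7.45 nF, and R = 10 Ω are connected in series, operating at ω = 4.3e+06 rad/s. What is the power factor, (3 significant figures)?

0.228

X_L = ωL = 74.0 Ω
X_C = 1/(ωC) = 31.2 Ω
Net reactance X = X_L − X_C = 42.7 Ω
Z = 10.0 + j42.7 Ω
|Z| = √(10.0² + 42.7²) = 43.9 Ω
∠Z = arctan(42.7/10.0) = 76.8°
cos φ = cos(76.8°) = 0.228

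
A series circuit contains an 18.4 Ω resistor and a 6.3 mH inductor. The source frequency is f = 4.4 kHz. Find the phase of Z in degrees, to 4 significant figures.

83.97°

ω = 2πf = 27650 rad/s
X_L = ωL = 174.2 Ω
Z = 18.40 + j174.2 Ω
|Z| = √(18.40² + 174.2²) = 175.1 Ω
∠Z = arctan(174.2/18.40) = 83.97°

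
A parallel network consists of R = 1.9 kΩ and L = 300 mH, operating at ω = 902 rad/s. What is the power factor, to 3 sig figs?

X_L = ωL = 271 Ω
Parallel: admittances add. Y = 1/R + 1/(jωL)
Y = (0.000526 − j0.00370) S
|Y| = 0.00373 S → |Z| = 1/|Y| = 268 Ω, ∠Z = −∠Y = 81.9°
cos φ = cos(81.9°) = 0.141

0.141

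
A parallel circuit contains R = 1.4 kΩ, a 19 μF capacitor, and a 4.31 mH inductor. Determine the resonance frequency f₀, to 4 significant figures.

ω₀ = 1/√(LC) = 1/√(0.00431 × 1.9e-05) = 3494 rad/s
f₀ = ω₀/(2π) = 556.2 Hz

556.2 Hz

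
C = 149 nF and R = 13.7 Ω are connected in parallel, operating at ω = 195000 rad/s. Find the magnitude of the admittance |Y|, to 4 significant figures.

78.56 mS

X_C = 1/(ωC) = 34.42 Ω
Parallel: admittances add. Y = 1/R + jωC
Y = (0.07299 + j0.02906) S
|Y| = 0.07856 S → |Z| = 1/|Y| = 12.73 Ω, ∠Z = −∠Y = -21.71°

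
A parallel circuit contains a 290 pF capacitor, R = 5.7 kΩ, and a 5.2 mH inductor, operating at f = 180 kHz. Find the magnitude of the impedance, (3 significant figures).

ω = 2πf = 1.131e+06 rad/s
X_L = ωL = 5880 Ω
X_C = 1/(ωC) = 3050 Ω
Parallel: admittances add. Y = 1/R + 1/(jωL) + jωC
Y = (0.000175 + j0.000158) S
|Y| = 0.000236 S → |Z| = 1/|Y| = 4240 Ω, ∠Z = −∠Y = -42.0°

4240 Ω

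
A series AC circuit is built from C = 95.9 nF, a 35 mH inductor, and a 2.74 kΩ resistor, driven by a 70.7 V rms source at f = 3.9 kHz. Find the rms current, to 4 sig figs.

25.49 mA

ω = 2πf = 24500 rad/s
X_L = ωL = 857.7 Ω
X_C = 1/(ωC) = 425.5 Ω
Net reactance X = X_L − X_C = 432.1 Ω
Z = 2740 + j432.1 Ω
|Z| = √(2740² + 432.1²) = 2774 Ω
I = V/|Z| = 70.7/2774 = 25.49 mA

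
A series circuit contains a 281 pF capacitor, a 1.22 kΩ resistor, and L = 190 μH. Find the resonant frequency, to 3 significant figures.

ω₀ = 1/√(LC) = 1/√(0.00019 × 2.81e-10) = 4.328e+06 rad/s
f₀ = ω₀/(2π) = 689 kHz

689 kHz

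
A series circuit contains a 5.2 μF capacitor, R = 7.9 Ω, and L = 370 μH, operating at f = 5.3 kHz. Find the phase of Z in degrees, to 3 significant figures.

39.6°

ω = 2πf = 33300 rad/s
X_L = ωL = 12.3 Ω
X_C = 1/(ωC) = 5.77 Ω
Net reactance X = X_L − X_C = 6.55 Ω
Z = 7.90 + j6.55 Ω
|Z| = √(7.90² + 6.55²) = 10.3 Ω
∠Z = arctan(6.55/7.90) = 39.6°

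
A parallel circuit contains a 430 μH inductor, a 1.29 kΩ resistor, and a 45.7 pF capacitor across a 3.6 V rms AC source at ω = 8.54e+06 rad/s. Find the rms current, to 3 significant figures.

X_L = ωL = 3670 Ω
X_C = 1/(ωC) = 2560 Ω
Parallel: admittances add. Y = 1/R + 1/(jωL) + jωC
Y = (0.000775 + j0.000118) S
|Y| = 0.000784 S → |Z| = 1/|Y| = 1280 Ω, ∠Z = −∠Y = -8.65°
I = V/|Z| = 3.6/1280 = 2.82 mA

2.82 mA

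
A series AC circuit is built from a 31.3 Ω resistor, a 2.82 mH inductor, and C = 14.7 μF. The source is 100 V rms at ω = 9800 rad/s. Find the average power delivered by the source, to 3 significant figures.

222 W

X_L = ωL = 27.6 Ω
X_C = 1/(ωC) = 6.94 Ω
Net reactance X = X_L − X_C = 20.7 Ω
Z = 31.3 + j20.7 Ω
|Z| = √(31.3² + 20.7²) = 37.5 Ω
∠Z = arctan(20.7/31.3) = 33.5°
I = V/|Z| = 2.67 A
P = VI cos φ = 100 × 2.67 × cos(33.5°) = 222 W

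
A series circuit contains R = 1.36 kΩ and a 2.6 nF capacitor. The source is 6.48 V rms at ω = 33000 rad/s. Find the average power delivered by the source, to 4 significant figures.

414.8 μW

X_C = 1/(ωC) = 11660 Ω
Z = 1360 − j11660 Ω
|Z| = √(1360² + 11660²) = 11730 Ω
∠Z = arctan(-11660/1360) = -83.34°
I = V/|Z| = 552.2 μA
P = VI cos φ = 6.48 × 0.0005522 × cos(-83.34°) = 414.8 μW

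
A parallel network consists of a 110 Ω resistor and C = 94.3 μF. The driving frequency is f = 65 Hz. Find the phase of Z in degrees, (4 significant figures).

ω = 2πf = 408.4 rad/s
X_C = 1/(ωC) = 25.97 Ω
Parallel: admittances add. Y = 1/R + jωC
Y = (0.009091 + j0.03851) S
|Y| = 0.03957 S → |Z| = 1/|Y| = 25.27 Ω, ∠Z = −∠Y = -76.72°

-76.72°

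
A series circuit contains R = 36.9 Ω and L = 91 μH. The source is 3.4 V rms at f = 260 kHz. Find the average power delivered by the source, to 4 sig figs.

ω = 2πf = 1.634e+06 rad/s
X_L = ωL = 148.7 Ω
Z = 36.90 + j148.7 Ω
|Z| = √(36.90² + 148.7²) = 153.2 Ω
∠Z = arctan(148.7/36.90) = 76.06°
I = V/|Z| = 22.20 mA
P = VI cos φ = 3.4 × 0.02220 × cos(76.06°) = 18.18 mW

18.18 mW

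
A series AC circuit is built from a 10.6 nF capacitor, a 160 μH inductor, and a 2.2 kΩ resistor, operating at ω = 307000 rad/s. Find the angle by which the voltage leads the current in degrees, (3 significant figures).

X_L = ωL = 49.1 Ω
X_C = 1/(ωC) = 307 Ω
Net reactance X = X_L − X_C = -258 Ω
Z = 2200 − j258 Ω
|Z| = √(2200² + 258²) = 2220 Ω
∠Z = arctan(-258/2200) = -6.69°

-6.69°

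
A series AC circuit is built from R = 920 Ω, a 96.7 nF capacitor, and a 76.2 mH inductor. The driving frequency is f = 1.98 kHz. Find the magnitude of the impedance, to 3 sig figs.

ω = 2πf = 12440 rad/s
X_L = ωL = 948 Ω
X_C = 1/(ωC) = 831 Ω
Net reactance X = X_L − X_C = 117 Ω
Z = 920 + j117 Ω
|Z| = √(920² + 117²) = 927 Ω

927 Ω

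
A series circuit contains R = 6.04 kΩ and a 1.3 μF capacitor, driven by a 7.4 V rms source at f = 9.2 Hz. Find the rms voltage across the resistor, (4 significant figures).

ω = 2πf = 57.81 rad/s
X_C = 1/(ωC) = 13310 Ω
Z = 6040 − j13310 Ω
|Z| = √(6040² + 13310²) = 14610 Ω
I = V/|Z| = 506.4 μA
V_R = I·|Z_R| = 0.0005064 × 6040 = 3.058 V

3.058 V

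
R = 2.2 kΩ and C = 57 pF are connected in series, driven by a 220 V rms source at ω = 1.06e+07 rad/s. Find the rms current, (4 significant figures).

79.91 mA

X_C = 1/(ωC) = 1655 Ω
Z = 2200 − j1655 Ω
|Z| = √(2200² + 1655²) = 2753 Ω
I = V/|Z| = 220/2753 = 79.91 mA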